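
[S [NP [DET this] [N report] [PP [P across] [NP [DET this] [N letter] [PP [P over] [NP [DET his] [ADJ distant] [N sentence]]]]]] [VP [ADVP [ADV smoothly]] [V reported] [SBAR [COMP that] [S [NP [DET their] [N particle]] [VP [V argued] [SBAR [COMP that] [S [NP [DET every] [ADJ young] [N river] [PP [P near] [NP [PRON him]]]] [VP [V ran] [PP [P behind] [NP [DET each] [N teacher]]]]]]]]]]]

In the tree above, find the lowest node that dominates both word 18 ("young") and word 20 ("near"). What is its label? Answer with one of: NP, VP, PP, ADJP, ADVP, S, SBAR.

NP

Both words fall inside [NP every young river near him] (words 17–21), and no smaller constituent contains them both. Label: NP.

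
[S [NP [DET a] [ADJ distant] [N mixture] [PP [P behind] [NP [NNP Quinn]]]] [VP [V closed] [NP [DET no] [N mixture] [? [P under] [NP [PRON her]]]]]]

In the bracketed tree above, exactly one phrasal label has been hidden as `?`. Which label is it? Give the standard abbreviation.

PP

Looking at what the `?` directly dominates — P 'under', NP — this is a prepositional phrase (PP).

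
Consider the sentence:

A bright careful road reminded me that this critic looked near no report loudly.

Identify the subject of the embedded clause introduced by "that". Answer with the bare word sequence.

this critic

The subject of the embedded clause introduced by "that" is the NP immediately before the verb "looked": "this critic".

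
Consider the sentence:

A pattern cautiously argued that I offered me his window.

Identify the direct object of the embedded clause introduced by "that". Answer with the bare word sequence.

his window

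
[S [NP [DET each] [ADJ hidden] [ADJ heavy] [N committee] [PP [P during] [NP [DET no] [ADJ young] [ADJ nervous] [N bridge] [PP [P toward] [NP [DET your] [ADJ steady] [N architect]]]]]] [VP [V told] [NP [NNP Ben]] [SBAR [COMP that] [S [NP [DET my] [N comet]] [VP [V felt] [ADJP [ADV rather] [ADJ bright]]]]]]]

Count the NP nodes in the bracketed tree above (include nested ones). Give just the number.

Scanning left to right, an opening `[NP` appears at word positions 1, 6, 11, 15, 17 — 5 in total.

5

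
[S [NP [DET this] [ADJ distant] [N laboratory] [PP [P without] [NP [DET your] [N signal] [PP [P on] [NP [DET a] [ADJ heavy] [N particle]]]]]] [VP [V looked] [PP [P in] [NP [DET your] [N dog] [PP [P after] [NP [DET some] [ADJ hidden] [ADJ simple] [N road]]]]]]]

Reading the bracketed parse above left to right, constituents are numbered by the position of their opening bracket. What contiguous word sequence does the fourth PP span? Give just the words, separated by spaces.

Opening `[PP` markers occur at word positions 4, 7, 12, 15; the fourth of these opens the constituent [PP after some hidden simple road].

after some hidden simple road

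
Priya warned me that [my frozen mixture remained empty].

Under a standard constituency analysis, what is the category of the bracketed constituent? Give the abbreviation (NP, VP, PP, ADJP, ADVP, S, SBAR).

The span is built around the head "remained" — a clause (S).

S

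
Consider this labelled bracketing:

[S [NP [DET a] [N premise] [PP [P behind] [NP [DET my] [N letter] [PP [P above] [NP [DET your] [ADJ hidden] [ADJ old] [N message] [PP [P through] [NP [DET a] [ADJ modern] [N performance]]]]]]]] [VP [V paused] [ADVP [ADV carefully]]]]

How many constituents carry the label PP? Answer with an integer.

3

Listing each PP by its span: [PP behind my letter above your hidden old message through a modern performance]; [PP above your hidden old message through a modern performance]; [PP through a modern performance] — that makes 3.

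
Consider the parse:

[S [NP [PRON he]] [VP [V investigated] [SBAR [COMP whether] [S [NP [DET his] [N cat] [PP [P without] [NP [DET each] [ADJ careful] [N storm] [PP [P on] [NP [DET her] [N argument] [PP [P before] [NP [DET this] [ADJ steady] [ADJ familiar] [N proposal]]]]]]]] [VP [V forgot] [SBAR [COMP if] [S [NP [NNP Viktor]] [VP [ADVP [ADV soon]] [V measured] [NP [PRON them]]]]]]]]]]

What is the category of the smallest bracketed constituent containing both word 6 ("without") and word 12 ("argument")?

PP

The smallest bracket enclosing both words is [PP without each careful storm on her argument before this steady familiar proposal], so the label is PP.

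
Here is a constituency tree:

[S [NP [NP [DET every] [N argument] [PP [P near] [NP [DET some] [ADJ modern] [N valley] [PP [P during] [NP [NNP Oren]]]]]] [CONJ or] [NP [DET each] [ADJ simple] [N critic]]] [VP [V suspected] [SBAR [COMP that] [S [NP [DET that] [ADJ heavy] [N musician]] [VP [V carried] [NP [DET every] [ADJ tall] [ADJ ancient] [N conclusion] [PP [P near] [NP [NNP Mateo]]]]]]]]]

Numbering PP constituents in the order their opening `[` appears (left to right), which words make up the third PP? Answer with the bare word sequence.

near Mateo

Opening `[PP` markers occur at word positions 3, 7, 23; the third of these opens the constituent [PP near Mateo].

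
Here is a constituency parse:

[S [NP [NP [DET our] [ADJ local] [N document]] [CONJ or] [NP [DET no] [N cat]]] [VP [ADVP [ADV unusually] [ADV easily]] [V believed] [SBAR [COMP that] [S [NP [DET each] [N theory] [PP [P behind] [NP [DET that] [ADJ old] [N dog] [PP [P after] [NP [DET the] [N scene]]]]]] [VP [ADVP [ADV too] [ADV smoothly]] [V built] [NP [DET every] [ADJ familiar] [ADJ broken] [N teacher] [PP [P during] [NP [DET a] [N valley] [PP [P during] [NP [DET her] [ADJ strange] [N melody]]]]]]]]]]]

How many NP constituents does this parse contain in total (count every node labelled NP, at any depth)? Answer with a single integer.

9

Scanning left to right, an opening `[NP` appears at word positions 1, 1, 5, 11, 14, 18, 23, 28, 31 — 9 in total.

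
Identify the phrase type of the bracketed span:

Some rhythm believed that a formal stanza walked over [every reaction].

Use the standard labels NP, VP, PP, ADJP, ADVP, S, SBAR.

NP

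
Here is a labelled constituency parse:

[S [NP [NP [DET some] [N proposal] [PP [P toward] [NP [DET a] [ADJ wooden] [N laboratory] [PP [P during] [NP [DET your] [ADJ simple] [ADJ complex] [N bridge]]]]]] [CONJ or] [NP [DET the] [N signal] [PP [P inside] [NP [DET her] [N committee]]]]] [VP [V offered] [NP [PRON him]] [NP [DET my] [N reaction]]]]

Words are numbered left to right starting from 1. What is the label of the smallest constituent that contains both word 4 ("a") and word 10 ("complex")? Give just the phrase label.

NP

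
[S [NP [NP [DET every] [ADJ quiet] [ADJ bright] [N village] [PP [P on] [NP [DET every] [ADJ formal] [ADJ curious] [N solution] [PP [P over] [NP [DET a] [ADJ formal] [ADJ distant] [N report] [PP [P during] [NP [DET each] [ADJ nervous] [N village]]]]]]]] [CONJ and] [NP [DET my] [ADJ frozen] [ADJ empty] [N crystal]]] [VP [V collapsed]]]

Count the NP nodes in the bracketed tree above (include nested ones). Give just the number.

The NP constituents are: [NP every quiet bright village on every formal curious solution over a formal distant report during each nervous village and my frozen empty crystal]; [NP every quiet bright village on every formal curious solution over a formal distant report during each nervous village]; [NP every formal curious solution over a formal distant report during each nervous village]; [NP a formal distant report during each nervous village]; [NP each nervous village]; [NP my frozen empty crystal]. Total: 6.

6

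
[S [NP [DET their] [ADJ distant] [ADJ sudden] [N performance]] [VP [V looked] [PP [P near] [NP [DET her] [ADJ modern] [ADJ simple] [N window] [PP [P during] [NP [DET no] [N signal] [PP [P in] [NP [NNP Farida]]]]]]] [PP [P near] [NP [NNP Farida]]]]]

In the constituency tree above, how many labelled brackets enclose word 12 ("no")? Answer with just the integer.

Path from the root down to the word: S → VP → PP → NP → PP → NP → DET. That is 7 enclosing brackets.

7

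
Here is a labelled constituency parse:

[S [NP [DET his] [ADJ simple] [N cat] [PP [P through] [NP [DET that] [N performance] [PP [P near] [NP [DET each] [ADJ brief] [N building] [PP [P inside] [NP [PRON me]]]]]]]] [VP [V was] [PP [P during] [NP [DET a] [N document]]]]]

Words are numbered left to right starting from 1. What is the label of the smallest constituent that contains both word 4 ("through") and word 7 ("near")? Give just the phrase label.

PP

Both words fall inside [PP through that performance near each brief building inside me] (words 4–12), and no smaller constituent contains them both. Label: PP.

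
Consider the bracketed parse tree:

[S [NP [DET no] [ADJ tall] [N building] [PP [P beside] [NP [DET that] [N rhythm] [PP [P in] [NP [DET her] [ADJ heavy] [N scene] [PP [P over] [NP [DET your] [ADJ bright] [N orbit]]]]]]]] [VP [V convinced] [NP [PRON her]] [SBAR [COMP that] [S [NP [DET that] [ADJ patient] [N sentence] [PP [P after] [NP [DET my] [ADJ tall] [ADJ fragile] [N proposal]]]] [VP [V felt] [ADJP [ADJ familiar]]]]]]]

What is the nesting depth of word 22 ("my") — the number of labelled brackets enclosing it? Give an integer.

8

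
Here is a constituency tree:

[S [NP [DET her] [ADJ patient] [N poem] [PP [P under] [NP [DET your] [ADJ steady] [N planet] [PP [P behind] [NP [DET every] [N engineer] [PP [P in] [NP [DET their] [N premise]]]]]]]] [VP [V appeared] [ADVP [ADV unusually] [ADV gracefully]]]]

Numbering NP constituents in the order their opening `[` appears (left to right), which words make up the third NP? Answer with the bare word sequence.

Opening `[NP` markers occur at word positions 1, 5, 9, 12; the third of these opens the constituent [NP every engineer in their premise].

every engineer in their premise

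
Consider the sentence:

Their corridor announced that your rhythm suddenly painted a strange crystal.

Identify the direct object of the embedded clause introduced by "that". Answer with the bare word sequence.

a strange crystal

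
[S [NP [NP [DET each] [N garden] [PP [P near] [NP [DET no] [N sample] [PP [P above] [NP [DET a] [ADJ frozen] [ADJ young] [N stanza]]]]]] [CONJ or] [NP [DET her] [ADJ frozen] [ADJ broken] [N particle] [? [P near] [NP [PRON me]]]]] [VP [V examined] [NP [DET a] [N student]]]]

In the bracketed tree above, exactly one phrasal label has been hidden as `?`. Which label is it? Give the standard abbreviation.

PP

Looking at what the `?` directly dominates — P 'near', NP — this is a prepositional phrase (PP).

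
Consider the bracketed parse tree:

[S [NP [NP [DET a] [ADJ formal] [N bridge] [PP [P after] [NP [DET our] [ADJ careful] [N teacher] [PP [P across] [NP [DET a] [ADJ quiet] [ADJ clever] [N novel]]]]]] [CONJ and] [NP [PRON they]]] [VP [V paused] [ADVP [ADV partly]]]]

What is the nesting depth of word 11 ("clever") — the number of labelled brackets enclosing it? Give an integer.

8

Counting open brackets not yet closed at "clever": [S [NP [NP [PP [NP [PP [NP [ADJ = 8.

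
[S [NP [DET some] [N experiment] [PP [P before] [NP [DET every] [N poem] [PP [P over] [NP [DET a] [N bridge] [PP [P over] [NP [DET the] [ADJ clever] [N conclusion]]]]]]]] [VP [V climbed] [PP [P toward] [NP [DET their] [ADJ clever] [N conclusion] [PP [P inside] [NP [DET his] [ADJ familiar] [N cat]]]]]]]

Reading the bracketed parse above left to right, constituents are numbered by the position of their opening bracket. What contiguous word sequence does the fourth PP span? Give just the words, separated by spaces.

toward their clever conclusion inside his familiar cat

The PP opening brackets appear, in order, over: "before every poem over a bridge over the clever conclusion"; "over a bridge over the clever conclusion"; "over the clever conclusion"; "toward their clever conclusion inside his familiar cat"; "inside his familiar cat". The fourth one spans "toward their clever conclusion inside his familiar cat".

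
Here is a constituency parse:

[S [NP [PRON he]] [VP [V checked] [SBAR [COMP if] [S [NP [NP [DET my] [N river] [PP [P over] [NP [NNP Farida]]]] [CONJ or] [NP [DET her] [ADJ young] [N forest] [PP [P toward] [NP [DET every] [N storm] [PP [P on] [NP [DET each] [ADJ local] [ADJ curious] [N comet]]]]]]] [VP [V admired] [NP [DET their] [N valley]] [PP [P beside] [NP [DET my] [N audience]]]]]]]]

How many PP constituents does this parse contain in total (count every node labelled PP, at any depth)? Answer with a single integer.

4

The PP constituents are: [PP over Farida]; [PP toward every storm on each local curious comet]; [PP on each local curious comet]; [PP beside my audience]. Total: 4.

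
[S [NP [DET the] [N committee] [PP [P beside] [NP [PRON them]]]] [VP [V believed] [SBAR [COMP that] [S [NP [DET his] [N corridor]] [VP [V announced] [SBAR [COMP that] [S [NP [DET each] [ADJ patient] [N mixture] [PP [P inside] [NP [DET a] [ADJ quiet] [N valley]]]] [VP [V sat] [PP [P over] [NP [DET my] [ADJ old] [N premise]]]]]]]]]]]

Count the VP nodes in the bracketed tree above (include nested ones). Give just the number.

3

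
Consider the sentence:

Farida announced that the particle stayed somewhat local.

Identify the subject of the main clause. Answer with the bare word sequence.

Farida

"Farida" is the NP that combines with the VP headed by "announced" to form the main clause — the subject.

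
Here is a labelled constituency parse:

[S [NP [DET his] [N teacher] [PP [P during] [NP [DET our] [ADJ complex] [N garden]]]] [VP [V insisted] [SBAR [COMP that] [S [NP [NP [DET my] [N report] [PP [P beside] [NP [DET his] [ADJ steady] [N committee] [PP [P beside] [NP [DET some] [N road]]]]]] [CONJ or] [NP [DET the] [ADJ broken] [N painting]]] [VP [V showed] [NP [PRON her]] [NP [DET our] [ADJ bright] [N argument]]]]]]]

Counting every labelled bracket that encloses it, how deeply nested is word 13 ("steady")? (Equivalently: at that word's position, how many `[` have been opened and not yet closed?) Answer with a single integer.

The word sits inside ADJ, which is inside NP, inside PP, inside NP, inside NP, inside S, inside SBAR, inside VP, inside S — 9 brackets in all.

9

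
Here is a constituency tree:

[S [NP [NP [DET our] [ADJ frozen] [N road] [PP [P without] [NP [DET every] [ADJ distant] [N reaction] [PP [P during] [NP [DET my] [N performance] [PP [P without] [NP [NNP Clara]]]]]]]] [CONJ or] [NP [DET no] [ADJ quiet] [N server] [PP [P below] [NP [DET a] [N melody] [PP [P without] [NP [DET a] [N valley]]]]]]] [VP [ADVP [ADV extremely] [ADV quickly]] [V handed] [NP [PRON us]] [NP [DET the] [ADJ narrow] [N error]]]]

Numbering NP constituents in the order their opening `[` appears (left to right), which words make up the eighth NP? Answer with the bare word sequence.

a valley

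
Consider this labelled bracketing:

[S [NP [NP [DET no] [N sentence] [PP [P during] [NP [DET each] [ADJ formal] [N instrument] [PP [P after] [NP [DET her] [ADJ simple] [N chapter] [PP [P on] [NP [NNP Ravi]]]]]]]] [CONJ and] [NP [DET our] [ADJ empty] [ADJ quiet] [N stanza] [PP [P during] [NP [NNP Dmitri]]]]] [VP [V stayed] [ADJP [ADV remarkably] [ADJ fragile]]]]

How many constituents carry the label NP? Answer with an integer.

7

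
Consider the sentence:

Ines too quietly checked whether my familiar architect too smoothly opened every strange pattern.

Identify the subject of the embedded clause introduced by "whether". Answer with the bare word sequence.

my familiar architect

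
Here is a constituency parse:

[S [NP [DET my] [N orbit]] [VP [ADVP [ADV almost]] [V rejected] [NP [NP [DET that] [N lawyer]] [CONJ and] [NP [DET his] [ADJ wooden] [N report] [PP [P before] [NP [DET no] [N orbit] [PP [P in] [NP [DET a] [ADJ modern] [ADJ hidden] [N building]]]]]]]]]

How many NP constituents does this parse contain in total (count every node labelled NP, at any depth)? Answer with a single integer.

Listing each NP by its span: [NP my orbit]; [NP that lawyer and his wooden report before no orbit in a modern hidden building]; [NP that lawyer]; [NP his wooden report before no orbit in a modern hidden building]; [NP no orbit in a modern hidden building]; [NP a modern hidden building] — that makes 6.

6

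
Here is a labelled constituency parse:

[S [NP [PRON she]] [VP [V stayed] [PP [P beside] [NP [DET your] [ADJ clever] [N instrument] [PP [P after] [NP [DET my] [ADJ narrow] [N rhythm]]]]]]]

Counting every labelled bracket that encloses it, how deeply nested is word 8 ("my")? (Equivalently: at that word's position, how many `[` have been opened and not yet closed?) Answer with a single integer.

The word sits inside DET, which is inside NP, inside PP, inside NP, inside PP, inside VP, inside S — 7 brackets in all.

7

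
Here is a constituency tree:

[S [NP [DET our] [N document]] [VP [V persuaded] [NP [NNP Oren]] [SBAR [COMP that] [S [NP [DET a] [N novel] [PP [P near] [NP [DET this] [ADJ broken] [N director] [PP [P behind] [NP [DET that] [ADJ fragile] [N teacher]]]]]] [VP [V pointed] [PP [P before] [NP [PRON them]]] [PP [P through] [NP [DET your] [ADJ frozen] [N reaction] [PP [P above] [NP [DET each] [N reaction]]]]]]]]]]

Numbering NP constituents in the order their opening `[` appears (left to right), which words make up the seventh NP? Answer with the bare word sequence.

your frozen reaction above each reaction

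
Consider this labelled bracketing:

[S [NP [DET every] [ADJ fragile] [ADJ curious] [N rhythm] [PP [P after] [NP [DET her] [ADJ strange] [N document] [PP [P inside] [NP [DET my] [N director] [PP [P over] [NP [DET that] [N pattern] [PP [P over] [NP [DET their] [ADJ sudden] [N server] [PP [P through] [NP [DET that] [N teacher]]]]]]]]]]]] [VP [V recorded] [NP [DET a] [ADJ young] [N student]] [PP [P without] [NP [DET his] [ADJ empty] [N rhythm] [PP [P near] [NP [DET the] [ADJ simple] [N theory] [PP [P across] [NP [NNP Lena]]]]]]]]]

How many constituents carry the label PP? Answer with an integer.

8

The PP constituents are: [PP after her strange document inside my director over that pattern over their sudden server through that teacher]; [PP inside my director over that pattern over their sudden server through that teacher]; [PP over that pattern over their sudden server through that teacher]; [PP over their sudden server through that teacher]; [PP through that teacher]; [PP without his empty rhythm near the simple theory across Lena] …. Total: 8.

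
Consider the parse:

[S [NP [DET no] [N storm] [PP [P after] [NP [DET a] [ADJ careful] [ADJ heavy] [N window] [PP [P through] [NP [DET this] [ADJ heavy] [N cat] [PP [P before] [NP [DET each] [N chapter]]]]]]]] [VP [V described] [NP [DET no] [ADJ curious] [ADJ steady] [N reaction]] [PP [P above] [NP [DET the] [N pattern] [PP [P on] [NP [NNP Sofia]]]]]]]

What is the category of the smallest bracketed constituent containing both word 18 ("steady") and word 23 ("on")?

VP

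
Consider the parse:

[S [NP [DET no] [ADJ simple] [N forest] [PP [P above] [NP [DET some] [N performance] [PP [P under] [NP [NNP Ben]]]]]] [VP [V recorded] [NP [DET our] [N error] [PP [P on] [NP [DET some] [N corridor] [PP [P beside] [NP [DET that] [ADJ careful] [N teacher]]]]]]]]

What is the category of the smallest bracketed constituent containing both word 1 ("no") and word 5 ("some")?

The smallest bracket enclosing both words is [NP no simple forest above some performance under Ben], so the label is NP.

NP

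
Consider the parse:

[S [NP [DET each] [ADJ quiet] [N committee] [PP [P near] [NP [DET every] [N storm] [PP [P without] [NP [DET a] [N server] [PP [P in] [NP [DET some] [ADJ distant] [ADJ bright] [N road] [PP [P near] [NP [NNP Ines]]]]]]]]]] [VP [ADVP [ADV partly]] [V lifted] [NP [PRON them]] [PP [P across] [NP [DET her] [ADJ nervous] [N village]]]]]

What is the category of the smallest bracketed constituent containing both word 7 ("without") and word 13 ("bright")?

PP

Word 7 lies under S → NP → PP → NP → PP → P; word 13 lies under S → NP → PP → NP → PP → NP → PP → NP → ADJ. The lowest shared node is the PP.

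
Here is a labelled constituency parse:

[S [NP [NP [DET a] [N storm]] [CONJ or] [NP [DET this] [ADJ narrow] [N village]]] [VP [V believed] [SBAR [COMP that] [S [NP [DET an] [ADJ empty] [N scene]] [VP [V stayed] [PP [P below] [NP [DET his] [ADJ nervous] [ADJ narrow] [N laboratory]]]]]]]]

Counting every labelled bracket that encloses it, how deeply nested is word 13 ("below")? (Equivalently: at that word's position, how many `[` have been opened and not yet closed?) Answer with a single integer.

7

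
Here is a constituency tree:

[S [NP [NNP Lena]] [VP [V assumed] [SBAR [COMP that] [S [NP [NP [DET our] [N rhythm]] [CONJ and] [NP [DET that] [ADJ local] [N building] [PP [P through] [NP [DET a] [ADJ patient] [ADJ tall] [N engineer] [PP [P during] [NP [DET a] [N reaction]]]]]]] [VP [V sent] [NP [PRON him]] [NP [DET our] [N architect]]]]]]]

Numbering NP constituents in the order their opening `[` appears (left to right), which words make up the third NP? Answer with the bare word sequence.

In left-to-right order the NP constituents are "Lena"; "our rhythm and that local building through a patient tall engineer during a reaction"; "our rhythm"; "that local building through a patient tall engineer during a reaction"; "a patient tall engineer during a reaction"; "a reaction"; "him"; "our architect". Number 3 is "our rhythm".

our rhythm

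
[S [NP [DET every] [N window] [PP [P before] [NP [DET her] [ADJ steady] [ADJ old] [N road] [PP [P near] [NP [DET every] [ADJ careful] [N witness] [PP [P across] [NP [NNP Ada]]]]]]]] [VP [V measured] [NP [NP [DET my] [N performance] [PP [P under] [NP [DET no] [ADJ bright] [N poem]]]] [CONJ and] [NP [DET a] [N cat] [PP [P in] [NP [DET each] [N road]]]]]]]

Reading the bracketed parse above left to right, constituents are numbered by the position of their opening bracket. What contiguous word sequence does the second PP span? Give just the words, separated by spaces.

Opening `[PP` markers occur at word positions 3, 8, 12, 17, 24; the second of these opens the constituent [PP near every careful witness across Ada].

near every careful witness across Ada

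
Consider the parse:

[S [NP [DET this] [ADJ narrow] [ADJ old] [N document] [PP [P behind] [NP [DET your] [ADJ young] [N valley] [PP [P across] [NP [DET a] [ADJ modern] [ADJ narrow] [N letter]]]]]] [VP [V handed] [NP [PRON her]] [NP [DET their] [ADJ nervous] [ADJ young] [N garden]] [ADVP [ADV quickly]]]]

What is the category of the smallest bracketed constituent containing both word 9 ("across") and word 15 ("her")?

Both words fall inside [S this narrow old document behind your young valley across a modern narrow letter handed her their nervous young garden quickly] (words 1–20), and no smaller constituent contains them both. Label: S.

S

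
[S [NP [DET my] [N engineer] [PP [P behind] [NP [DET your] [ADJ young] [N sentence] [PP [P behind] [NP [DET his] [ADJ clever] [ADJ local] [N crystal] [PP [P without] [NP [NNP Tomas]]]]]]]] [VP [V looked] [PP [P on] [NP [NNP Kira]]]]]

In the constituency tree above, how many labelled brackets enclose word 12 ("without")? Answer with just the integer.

8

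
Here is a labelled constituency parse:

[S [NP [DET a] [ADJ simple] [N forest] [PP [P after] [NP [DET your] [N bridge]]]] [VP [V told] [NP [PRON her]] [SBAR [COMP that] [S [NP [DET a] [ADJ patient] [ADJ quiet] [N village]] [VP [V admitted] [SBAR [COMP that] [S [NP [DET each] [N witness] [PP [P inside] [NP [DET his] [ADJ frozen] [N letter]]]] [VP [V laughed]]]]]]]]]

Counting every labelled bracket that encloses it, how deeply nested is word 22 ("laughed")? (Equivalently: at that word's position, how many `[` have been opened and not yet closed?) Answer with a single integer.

9

Path from the root down to the word: S → VP → SBAR → S → VP → SBAR → S → VP → V. That is 9 enclosing brackets.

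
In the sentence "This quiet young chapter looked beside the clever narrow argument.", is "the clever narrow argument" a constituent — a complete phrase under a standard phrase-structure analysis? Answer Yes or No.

The sequence corresponds to a single NP node — the noun phrase "the clever narrow argument".

Yes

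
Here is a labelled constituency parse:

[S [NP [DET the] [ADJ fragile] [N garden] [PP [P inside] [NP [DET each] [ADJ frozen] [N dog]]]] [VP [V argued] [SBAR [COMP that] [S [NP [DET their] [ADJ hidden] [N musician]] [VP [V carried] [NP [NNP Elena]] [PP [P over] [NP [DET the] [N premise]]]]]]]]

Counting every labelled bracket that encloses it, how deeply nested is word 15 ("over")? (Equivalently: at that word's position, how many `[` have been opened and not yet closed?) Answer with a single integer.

7

Path from the root down to the word: S → VP → SBAR → S → VP → PP → P. That is 7 enclosing brackets.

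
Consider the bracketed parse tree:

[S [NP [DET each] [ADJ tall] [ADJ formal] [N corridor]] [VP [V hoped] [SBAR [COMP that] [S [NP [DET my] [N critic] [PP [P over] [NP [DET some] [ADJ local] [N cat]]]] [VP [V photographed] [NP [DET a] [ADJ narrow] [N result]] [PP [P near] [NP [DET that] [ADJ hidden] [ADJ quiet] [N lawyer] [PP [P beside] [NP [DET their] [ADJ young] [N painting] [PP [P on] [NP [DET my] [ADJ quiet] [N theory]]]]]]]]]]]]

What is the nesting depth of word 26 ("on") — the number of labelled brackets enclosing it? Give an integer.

Path from the root down to the word: S → VP → SBAR → S → VP → PP → NP → PP → NP → PP → P. That is 11 enclosing brackets.

11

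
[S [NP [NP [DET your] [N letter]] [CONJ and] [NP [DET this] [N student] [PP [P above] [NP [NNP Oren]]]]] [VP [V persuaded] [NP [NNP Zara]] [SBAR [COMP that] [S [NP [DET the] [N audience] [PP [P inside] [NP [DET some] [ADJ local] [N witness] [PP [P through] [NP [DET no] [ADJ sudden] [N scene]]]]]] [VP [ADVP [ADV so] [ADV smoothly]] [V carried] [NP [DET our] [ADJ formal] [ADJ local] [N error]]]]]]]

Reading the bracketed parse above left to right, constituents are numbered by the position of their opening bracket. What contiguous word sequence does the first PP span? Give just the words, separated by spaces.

above Oren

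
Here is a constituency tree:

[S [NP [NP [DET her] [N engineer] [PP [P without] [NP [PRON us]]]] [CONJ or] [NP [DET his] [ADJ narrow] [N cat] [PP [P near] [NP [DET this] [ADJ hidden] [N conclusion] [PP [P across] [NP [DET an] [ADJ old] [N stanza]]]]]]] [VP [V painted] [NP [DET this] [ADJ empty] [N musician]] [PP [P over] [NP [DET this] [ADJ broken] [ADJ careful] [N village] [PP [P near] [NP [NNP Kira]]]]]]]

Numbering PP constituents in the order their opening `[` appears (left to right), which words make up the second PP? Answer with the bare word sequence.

In left-to-right order the PP constituents are "without us"; "near this hidden conclusion across an old stanza"; "across an old stanza"; "over this broken careful village near Kira"; "near Kira". Number 2 is "near this hidden conclusion across an old stanza".

near this hidden conclusion across an old stanza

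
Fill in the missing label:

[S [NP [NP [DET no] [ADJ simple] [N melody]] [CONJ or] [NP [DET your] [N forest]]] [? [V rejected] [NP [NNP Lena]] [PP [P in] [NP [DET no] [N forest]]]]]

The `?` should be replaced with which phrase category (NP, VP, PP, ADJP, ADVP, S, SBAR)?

Looking at what the `?` directly dominates — V 'rejected', NP, PP — this is a verb phrase (VP).

VP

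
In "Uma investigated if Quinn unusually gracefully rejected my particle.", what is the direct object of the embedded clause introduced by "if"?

The verb of the embedded clause introduced by "if" is "rejected"; its direct object is the NP "my particle".

my particle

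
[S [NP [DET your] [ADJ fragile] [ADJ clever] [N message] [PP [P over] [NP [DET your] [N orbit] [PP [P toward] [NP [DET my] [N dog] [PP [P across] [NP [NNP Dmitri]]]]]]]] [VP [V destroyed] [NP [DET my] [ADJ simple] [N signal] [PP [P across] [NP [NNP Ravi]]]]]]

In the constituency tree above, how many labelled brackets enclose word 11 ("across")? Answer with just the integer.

Path from the root down to the word: S → NP → PP → NP → PP → NP → PP → P. That is 8 enclosing brackets.

8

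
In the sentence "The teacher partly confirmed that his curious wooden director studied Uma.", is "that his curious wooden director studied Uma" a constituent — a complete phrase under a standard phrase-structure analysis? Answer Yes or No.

The sequence corresponds to a single SBAR node — the subordinate clause "that his curious wooden director studied Uma".

Yes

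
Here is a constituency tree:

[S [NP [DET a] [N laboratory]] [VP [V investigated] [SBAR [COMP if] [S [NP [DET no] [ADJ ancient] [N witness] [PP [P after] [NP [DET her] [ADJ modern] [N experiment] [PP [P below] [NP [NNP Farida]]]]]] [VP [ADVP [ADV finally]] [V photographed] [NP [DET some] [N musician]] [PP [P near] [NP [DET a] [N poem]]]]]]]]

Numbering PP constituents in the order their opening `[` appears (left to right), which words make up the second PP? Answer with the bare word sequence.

Opening `[PP` markers occur at word positions 8, 12, 18; the second of these opens the constituent [PP below Farida].

below Farida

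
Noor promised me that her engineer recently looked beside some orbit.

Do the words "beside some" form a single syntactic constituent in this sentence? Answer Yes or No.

No

The smallest constituent containing the whole sequence is the prepositional phrase [PP beside some orbit], but the sequence is only part of it — it straddles the boundary between preposition "beside" and noun phrase "some orbit".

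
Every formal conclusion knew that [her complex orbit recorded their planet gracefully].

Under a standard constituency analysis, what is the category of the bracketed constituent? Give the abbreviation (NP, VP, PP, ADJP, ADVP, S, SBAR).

S

"recorded" is the head of the bracketed span, so the span is a clause: S.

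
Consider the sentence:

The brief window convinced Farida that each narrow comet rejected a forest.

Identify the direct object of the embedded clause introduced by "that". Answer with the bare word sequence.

"rejected" heads the VP of the embedded clause introduced by "that", and "a forest" is its direct object.

a forest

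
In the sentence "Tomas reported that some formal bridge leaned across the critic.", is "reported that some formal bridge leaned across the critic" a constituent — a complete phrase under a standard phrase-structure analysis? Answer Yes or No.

The sequence corresponds to a single VP node — the verb phrase "reported that some formal bridge leaned across the critic".

Yes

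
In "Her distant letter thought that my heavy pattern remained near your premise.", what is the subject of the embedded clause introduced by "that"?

my heavy pattern

"my heavy pattern" is the NP that combines with the VP headed by "remained" to form the embedded clause introduced by "that" — the subject.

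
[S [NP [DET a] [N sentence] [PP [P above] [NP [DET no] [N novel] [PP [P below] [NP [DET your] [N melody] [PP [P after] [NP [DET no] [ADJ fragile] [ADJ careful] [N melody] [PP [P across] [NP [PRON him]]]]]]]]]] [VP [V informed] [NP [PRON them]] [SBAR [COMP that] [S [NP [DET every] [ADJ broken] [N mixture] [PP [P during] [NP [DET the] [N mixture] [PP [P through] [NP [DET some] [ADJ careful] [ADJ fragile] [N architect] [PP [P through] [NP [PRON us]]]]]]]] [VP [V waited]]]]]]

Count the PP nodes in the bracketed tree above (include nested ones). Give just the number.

7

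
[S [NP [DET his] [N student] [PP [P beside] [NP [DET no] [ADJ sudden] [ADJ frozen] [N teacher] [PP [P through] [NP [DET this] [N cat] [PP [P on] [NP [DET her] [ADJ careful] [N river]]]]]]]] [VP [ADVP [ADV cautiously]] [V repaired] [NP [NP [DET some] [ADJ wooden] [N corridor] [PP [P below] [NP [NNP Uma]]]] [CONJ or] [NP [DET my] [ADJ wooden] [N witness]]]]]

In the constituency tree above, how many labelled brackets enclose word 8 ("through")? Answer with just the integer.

Path from the root down to the word: S → NP → PP → NP → PP → P. That is 6 enclosing brackets.

6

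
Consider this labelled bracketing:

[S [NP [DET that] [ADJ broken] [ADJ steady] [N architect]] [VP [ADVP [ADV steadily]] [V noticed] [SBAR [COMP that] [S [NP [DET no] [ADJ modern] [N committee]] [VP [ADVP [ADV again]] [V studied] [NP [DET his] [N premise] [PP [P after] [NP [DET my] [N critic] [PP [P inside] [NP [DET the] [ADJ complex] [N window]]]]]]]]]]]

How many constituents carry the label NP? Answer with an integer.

5

Listing each NP by its span: [NP that broken steady architect]; [NP no modern committee]; [NP his premise after my critic inside the complex window]; [NP my critic inside the complex window]; [NP the complex window] — that makes 5.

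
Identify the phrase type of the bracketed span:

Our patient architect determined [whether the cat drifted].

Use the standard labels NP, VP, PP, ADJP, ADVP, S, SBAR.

SBAR

The span is built around the complementizer "whether" — a subordinate clause (SBAR).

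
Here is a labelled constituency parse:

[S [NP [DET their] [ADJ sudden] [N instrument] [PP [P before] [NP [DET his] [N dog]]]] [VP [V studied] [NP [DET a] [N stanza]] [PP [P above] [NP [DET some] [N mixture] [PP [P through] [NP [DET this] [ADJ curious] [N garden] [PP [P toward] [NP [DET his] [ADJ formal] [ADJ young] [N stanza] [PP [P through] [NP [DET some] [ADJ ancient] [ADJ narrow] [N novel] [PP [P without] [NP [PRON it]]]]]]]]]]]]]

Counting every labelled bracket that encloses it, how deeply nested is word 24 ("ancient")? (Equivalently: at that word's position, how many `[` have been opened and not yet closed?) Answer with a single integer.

Path from the root down to the word: S → VP → PP → NP → PP → NP → PP → NP → PP → NP → ADJ. That is 11 enclosing brackets.

11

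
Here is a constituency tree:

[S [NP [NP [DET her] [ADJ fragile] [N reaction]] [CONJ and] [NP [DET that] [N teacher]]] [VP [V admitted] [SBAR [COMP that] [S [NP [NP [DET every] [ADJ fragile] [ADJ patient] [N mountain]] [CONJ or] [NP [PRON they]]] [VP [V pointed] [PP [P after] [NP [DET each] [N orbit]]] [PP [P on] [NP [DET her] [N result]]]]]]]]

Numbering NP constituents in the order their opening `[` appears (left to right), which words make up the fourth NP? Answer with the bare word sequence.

every fragile patient mountain or they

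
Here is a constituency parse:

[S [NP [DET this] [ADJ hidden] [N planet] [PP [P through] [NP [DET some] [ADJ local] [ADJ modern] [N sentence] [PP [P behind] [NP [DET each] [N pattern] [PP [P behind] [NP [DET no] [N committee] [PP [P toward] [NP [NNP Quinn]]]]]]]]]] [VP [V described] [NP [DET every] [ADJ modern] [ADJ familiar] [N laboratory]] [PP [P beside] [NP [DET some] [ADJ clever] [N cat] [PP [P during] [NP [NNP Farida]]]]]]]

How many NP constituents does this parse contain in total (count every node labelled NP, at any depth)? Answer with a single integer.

8

Scanning left to right, an opening `[NP` appears at word positions 1, 5, 10, 13, 16, 18, 23, 27 — 8 in total.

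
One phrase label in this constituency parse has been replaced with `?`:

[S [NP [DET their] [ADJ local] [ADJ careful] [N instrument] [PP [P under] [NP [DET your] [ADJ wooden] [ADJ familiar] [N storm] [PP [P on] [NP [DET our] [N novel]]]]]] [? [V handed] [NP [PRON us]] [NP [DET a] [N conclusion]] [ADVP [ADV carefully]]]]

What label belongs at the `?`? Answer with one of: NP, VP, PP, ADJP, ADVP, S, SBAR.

Looking at what the `?` directly dominates — V 'handed', NP, NP, ADVP — this is a verb phrase (VP).

VP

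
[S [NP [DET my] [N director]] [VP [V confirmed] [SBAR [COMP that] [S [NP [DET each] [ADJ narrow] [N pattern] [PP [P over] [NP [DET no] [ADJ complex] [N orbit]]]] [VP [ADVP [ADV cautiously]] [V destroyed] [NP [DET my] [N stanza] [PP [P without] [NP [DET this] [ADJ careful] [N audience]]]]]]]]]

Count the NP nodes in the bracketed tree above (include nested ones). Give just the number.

The NP constituents are: [NP my director]; [NP each narrow pattern over no complex orbit]; [NP no complex orbit]; [NP my stanza without this careful audience]; [NP this careful audience]. Total: 5.

5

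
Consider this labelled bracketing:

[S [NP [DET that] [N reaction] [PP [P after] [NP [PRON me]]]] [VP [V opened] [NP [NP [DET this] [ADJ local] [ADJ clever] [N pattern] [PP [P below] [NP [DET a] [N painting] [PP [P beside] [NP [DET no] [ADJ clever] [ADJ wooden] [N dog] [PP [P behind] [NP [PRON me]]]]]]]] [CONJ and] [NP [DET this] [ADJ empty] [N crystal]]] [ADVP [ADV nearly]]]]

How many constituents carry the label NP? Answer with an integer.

8

Listing each NP by its span: [NP that reaction after me]; [NP me]; [NP this local clever pattern below a painting beside no clever wooden dog behind me and this empty crystal]; [NP this local clever pattern below a painting beside no clever wooden dog behind me]; [NP a painting beside no clever wooden dog behind me]; [NP no clever wooden dog behind me] … — that makes 8.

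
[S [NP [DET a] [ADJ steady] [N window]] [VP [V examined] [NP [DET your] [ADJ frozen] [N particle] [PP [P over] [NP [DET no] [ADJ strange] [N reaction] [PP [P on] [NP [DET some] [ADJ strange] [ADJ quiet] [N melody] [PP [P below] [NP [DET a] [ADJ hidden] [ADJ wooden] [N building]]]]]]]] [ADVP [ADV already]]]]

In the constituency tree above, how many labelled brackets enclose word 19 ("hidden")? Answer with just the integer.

10

Path from the root down to the word: S → VP → NP → PP → NP → PP → NP → PP → NP → ADJ. That is 10 enclosing brackets.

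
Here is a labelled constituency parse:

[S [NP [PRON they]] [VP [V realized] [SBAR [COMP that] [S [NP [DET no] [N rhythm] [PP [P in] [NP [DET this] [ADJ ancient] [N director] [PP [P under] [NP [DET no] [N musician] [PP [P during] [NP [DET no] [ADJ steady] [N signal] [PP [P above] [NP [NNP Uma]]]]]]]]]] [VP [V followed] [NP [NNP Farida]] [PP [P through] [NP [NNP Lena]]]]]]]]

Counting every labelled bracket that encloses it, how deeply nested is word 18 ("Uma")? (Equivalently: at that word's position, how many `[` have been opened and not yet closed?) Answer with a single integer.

Counting open brackets not yet closed at "Uma": [S [VP [SBAR [S [NP [PP [NP [PP [NP [PP [NP [PP [NP [NNP = 14.

14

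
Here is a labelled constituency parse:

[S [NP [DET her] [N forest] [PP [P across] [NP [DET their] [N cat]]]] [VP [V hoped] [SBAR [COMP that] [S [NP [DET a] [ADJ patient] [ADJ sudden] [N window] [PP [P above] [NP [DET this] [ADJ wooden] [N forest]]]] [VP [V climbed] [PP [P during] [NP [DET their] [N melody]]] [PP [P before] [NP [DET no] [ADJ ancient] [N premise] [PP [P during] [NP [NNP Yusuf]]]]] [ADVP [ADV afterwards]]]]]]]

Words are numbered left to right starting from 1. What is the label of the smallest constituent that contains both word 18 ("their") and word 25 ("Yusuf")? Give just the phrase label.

VP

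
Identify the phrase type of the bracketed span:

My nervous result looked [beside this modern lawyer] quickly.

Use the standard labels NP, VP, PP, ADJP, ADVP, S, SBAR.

The bracketed span "beside this modern lawyer" is headed by "beside", making it a prepositional phrase (PP).

PP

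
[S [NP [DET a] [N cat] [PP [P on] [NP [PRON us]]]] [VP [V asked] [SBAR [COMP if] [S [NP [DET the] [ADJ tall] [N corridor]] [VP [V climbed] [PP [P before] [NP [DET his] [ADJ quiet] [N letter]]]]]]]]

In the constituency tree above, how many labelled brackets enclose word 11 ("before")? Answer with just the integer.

7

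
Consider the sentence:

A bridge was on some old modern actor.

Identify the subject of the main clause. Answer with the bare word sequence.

"a bridge" is the NP that combines with the VP headed by "was" to form the main clause — the subject.

a bridge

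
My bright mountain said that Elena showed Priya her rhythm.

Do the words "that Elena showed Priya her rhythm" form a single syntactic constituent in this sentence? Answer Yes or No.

Yes

These words form the whole subordinate clause headed by "that", so yes — one constituent.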